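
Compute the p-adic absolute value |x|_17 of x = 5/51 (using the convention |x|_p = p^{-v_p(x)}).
|5/51|_17 = 17

Step 1 — compute v_17(x) by factoring powers of 17 out of the numerator and denominator: v_17(5/51) = -1. Step 2 — apply |x|_p = p^{-v_p(x)} = 17^{1} = 17.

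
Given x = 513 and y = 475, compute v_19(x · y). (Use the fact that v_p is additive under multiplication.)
v_19(243675) = 2

v_p(x) = 1 (factor: 513 = 19^1 · 27); v_p(y) = 1 (factor: 475 = 19^1 · 25). Additivity: v_p(xy) = v_p(x) + v_p(y) = 1 + 1 = 2. (Direct check: xy = 243675 = 19^2 · (675).)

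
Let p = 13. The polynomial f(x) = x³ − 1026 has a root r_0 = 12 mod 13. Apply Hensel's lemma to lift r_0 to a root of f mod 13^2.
r_1 = 116 (mod 169)

Hensel: r_{i+1} = r_i − f(r_i)/f′(r_i) mod 13^{i+2}, where f′(x) = 3x². Iterate:
  r_0 = 12 (mod 13)
  r_1 = 116 (mod 169)
Final: r = 116 with f(r) ≡ 0 mod 13^2.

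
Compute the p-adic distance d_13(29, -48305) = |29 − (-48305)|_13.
d_13(29, -48305) = 1/2197

Step 1 — x − y = 29 − (-48305) = 48334. Step 2 — v_13(48334) = 3 (factor: 48334 = (13^3 · 22); the sign does not affect v_p). Step 3 — |x − y|_13 = 13^{-3} = 1/2197.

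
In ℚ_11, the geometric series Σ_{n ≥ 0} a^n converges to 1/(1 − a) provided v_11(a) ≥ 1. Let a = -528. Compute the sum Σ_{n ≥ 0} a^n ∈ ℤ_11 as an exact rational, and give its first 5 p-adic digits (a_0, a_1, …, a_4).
Σ a^n = 1/(1 − a) = 1/529;  first 5 digits = (1, 7, 0, 2, 0)

v_11(a) = 1 ≥ 1, so the series converges in ℤ_11 to 1/(1 − a) = 1/(1 − (-528)) = 1/529. Expand this rational in ℤ_11: compute digits iteratively via d_i = x_i mod 11, x_{i+1} = (x_i − d_i)/11. The first 5 digits are (1, 7, 0, 2, 0).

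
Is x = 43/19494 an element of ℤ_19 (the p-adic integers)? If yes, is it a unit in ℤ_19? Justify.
x ∉ ℤ_19 (v_19(x) = -2 < 0)

ℤ_19 = {x ∈ ℚ_19 : v_19(x) ≥ 0} and ℤ_19^× = {x ∈ ℤ_19 : v_19(x) = 0}. Here v_19(43/19494) = v_19(num) − v_19(den) = -2; compare against these criteria.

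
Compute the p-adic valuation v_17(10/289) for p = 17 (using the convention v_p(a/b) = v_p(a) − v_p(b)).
v_17(10/289) = -2

Factor powers of 17 from the numerator and denominator of the reduced fraction: 10 = 17^0 · 10 and 289 = 17^2 · 1. Apply v_p(a/b) = v_p(a) − v_p(b): v_17(10/289) = 0 − 2 = -2.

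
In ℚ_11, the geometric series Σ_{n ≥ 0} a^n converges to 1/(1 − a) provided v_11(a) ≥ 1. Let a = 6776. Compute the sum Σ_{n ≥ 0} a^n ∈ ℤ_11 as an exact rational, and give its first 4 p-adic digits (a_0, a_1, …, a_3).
Σ a^n = 1/(1 − a) = -1/6775;  first 4 digits = (1, 0, 1, 5)

v_11(a) = 2 ≥ 1, so the series converges in ℤ_11 to 1/(1 − a) = 1/(1 − 6776) = -1/6775. Expand this rational in ℤ_11: compute digits iteratively via d_i = x_i mod 11, x_{i+1} = (x_i − d_i)/11. The first 4 digits are (1, 0, 1, 5).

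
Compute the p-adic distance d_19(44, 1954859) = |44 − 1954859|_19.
d_19(44, 1954859) = 1/130321

Step 1 — x − y = 44 − 1954859 = -1954815. Step 2 — v_19(-1954815) = 4 (factor: -1954815 = −(19^4 · 15); the sign does not affect v_p). Step 3 — |x − y|_19 = 19^{-4} = 1/130321.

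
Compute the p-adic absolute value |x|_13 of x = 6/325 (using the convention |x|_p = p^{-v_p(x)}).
|6/325|_13 = 13

Step 1 — compute v_13(x) by factoring powers of 13 out of the numerator and denominator: v_13(6/325) = -1. Step 2 — apply |x|_p = p^{-v_p(x)} = 13^{1} = 13.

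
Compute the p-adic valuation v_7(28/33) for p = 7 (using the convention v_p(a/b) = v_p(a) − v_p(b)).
v_7(28/33) = 1

Factor powers of 7 from the numerator and denominator of the reduced fraction: 28 = 7^1 · 4 and 33 = 7^0 · 33. Apply v_p(a/b) = v_p(a) − v_p(b): v_7(28/33) = 1 − 0 = 1.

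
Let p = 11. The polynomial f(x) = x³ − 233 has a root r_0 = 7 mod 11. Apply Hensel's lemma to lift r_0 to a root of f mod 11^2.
r_1 = 40 (mod 121)

Hensel: r_{i+1} = r_i − f(r_i)/f′(r_i) mod 11^{i+2}, where f′(x) = 3x². Iterate:
  r_0 = 7 (mod 11)
  r_1 = 40 (mod 121)
Final: r = 40 with f(r) ≡ 0 mod 11^2.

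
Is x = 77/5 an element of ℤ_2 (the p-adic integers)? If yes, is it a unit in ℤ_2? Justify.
x ∈ ℤ_2^× (unit); v_2(x) = 0

ℤ_2 = {x ∈ ℚ_2 : v_2(x) ≥ 0} and ℤ_2^× = {x ∈ ℤ_2 : v_2(x) = 0}. Here v_2(77/5) = v_2(num) − v_2(den) = 0; compare against these criteria.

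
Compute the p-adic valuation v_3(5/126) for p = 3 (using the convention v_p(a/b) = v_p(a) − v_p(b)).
v_3(5/126) = -2

Factor powers of 3 from the numerator and denominator of the reduced fraction: 5 = 3^0 · 5 and 126 = 3^2 · 14. Apply v_p(a/b) = v_p(a) − v_p(b): v_3(5/126) = 0 − 2 = -2.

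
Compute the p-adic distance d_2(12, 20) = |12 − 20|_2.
d_2(12, 20) = 1/8

Step 1 — x − y = 12 − 20 = -8. Step 2 — v_2(-8) = 3 (factor: -8 = −(2^3 · 1); the sign does not affect v_p). Step 3 — |x − y|_2 = 2^{-3} = 1/8.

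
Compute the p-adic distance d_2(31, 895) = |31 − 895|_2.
d_2(31, 895) = 1/32

Step 1 — x − y = 31 − 895 = -864. Step 2 — v_2(-864) = 5 (factor: -864 = −(2^5 · 27); the sign does not affect v_p). Step 3 — |x − y|_2 = 2^{-5} = 1/32.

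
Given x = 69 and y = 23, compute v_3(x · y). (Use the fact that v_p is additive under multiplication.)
v_3(1587) = 1

v_p(x) = 1 (factor: 69 = 3^1 · 23); v_p(y) = 0 (factor: 23 = 3^0 · 23). Additivity: v_p(xy) = v_p(x) + v_p(y) = 1 + 0 = 1. (Direct check: xy = 1587 = 3^1 · (529).)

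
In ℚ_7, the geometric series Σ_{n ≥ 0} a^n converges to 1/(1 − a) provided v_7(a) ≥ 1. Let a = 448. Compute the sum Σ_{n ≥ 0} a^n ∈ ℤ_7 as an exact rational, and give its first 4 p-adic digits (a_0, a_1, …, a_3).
Σ a^n = 1/(1 − a) = -1/447;  first 4 digits = (1, 1, 3, 6)

v_7(a) = 1 ≥ 1, so the series converges in ℤ_7 to 1/(1 − a) = 1/(1 − 448) = -1/447. Expand this rational in ℤ_7: compute digits iteratively via d_i = x_i mod 7, x_{i+1} = (x_i − d_i)/7. The first 4 digits are (1, 1, 3, 6).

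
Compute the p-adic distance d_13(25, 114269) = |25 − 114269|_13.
d_13(25, 114269) = 1/28561

Step 1 — x − y = 25 − 114269 = -114244. Step 2 — v_13(-114244) = 4 (factor: -114244 = −(13^4 · 4); the sign does not affect v_p). Step 3 — |x − y|_13 = 13^{-4} = 1/28561.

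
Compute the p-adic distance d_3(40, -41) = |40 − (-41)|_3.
d_3(40, -41) = 1/81

Step 1 — x − y = 40 − (-41) = 81. Step 2 — v_3(81) = 4 (factor: 81 = (3^4 · 1); the sign does not affect v_p). Step 3 — |x − y|_3 = 3^{-4} = 1/81.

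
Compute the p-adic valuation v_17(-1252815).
v_17(-1252815) = 4

v_17(n) is the largest exponent k such that 17^k divides n. Factor out: -1252815 = -17^4 · 15. (Sign doesn't affect v_p.) So v_17(-1252815) = 4.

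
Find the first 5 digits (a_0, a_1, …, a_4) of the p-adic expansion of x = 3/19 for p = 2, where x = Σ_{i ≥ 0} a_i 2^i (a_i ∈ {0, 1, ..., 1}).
(a_0, …, a_4) = (1, 0, 0, 0, 1)

v_2(3/19) = 0 (numerator and denominator both coprime to 2), so x ∈ ℤ_2^×. Compute digits iteratively via a_i = x_i mod 2, x_{i+1} = (x_i − a_i)/2, with x_0 = x:
  x_0 = 3/19;  a_0 = 1;  x_1 = (x_0 − 1)/2 = -8/19
  x_1 = -8/19;  a_1 = 0;  x_2 = (x_1 − 0)/2 = -4/19
  x_2 = -4/19;  a_2 = 0;  x_3 = (x_2 − 0)/2 = -2/19
  x_3 = -2/19;  a_3 = 0;  x_4 = (x_3 − 0)/2 = -1/19
  x_4 = -1/19;  a_4 = 1;  x_5 = (x_4 − 1)/2 = -10/19
Digits: (1, 0, 0, 0, 1).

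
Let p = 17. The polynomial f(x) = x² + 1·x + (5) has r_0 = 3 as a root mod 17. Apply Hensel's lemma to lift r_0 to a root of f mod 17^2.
r_1 = 207 (mod 289)

Hensel: r_{i+1} = r_i − f(r_i)·(f′(r_i))^{-1} mod 17^{i+2}, f′(x) = 2x + 1. Iterate:
  r_0 = 3 (mod 17)
  r_1 = 207 (mod 289)
Final: r = 207 satisfies f(r) ≡ 0 mod 17^2.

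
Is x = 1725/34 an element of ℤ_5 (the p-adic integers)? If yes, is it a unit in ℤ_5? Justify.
x ∈ ℤ_5 but not a unit; v_5(x) = 2 > 0

ℤ_5 = {x ∈ ℚ_5 : v_5(x) ≥ 0} and ℤ_5^× = {x ∈ ℤ_5 : v_5(x) = 0}. Here v_5(1725/34) = v_5(num) − v_5(den) = 2; compare against these criteria.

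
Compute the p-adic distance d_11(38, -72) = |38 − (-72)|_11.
d_11(38, -72) = 1/11

Step 1 — x − y = 38 − (-72) = 110. Step 2 — v_11(110) = 1 (factor: 110 = (11^1 · 10); the sign does not affect v_p). Step 3 — |x − y|_11 = 11^{-1} = 1/11.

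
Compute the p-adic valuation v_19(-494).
v_19(-494) = 1

v_19(n) is the largest exponent k such that 19^k divides n. Factor out: -494 = -19^1 · 26. (Sign doesn't affect v_p.) So v_19(-494) = 1.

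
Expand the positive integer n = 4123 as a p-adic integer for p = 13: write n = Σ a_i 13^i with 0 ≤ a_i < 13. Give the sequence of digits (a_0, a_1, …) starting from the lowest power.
(a_0, a_1, …) = (2, 5, 11, 1)

Repeated division by 13 gives the digits low-to-high: 4123 = 2 + 5·13^1 + 11·13^2 + 1·13^3. Digit sequence: (2, 5, 11, 1).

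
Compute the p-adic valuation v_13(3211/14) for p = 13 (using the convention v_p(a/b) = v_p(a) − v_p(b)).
v_13(3211/14) = 2

Factor powers of 13 from the numerator and denominator of the reduced fraction: 3211 = 13^2 · 19 and 14 = 13^0 · 14. Apply v_p(a/b) = v_p(a) − v_p(b): v_13(3211/14) = 2 − 0 = 2.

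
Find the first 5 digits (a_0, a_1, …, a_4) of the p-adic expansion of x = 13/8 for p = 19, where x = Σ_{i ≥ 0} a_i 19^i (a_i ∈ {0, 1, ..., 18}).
(a_0, …, a_4) = (4, 7, 2, 7, 2)

v_19(13/8) = 0 (numerator and denominator both coprime to 19), so x ∈ ℤ_19^×. Compute digits iteratively via a_i = x_i mod 19, x_{i+1} = (x_i − a_i)/19, with x_0 = x:
  x_0 = 13/8;  a_0 = 4;  x_1 = (x_0 − 4)/19 = -1/8
  x_1 = -1/8;  a_1 = 7;  x_2 = (x_1 − 7)/19 = -3/8
  x_2 = -3/8;  a_2 = 2;  x_3 = (x_2 − 2)/19 = -1/8
  x_3 = -1/8;  a_3 = 7;  x_4 = (x_3 − 7)/19 = -3/8
  x_4 = -3/8;  a_4 = 2;  x_5 = (x_4 − 2)/19 = -1/8
Digits: (4, 7, 2, 7, 2).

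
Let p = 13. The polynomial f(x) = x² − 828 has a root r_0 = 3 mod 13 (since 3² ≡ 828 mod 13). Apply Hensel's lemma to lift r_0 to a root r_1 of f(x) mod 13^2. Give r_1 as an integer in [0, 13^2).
r_1 = 55 (mod 169)

Hensel's recurrence: r_{i+1} = r_i − f(r_i)·(f′(r_i))^{-1} mod 13^{i+2}, with f′(x) = 2x. Iterate:
  r_0 = 3 (mod 13)
  r_1 = 55 (mod 169)
Final: r_1 = 55, and one checks f(r_1) ≡ 0 mod 13^2.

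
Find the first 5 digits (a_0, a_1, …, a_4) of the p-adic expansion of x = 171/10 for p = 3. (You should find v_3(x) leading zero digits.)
(a_0, …, a_4) = (0, 0, 1, 0, 1)

v_3(171/10) = 2, so a_0 = ... = a_1 = 0. Factor out: x = 3^2 · u with u = 19/10 a unit in ℤ_3. Expand u iteratively via a_{v+i} = u_i mod 3, u_{i+1} = (u_i − a_{v+i})/3:
  u_0 = 19/10;  a_2 = 1;  u_1 = (u_0 − 1)/3 = 3/10
  u_1 = 3/10;  a_3 = 0;  u_2 = (u_1 − 0)/3 = 1/10
  u_2 = 1/10;  a_4 = 1;  u_3 = (u_2 − 1)/3 = -3/10
Digits: (0, 0, 1, 0, 1).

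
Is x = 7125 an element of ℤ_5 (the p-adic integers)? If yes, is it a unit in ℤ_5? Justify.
x ∈ ℤ_5 but not a unit; v_5(x) = 3 > 0

ℤ_5 = {x ∈ ℚ_5 : v_5(x) ≥ 0} and ℤ_5^× = {x ∈ ℤ_5 : v_5(x) = 0}. Here v_5(7125) = v_5(num) − v_5(den) = 3; compare against these criteria.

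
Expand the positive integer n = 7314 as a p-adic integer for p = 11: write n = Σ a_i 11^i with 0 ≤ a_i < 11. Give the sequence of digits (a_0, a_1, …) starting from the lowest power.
(a_0, a_1, …) = (10, 4, 5, 5)

Repeated division by 11 gives the digits low-to-high: 7314 = 10 + 4·11^1 + 5·11^2 + 5·11^3. Digit sequence: (10, 4, 5, 5).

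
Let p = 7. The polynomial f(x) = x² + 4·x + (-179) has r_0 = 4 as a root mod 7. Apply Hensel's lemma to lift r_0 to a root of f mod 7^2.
r_1 = 4 (mod 49)

Hensel: r_{i+1} = r_i − f(r_i)·(f′(r_i))^{-1} mod 7^{i+2}, f′(x) = 2x + 4. Iterate:
  r_0 = 4 (mod 7)
  r_1 = 4 (mod 49)
Final: r = 4 satisfies f(r) ≡ 0 mod 7^2.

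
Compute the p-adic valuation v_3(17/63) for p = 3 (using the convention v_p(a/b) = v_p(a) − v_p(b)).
v_3(17/63) = -2

Factor powers of 3 from the numerator and denominator of the reduced fraction: 17 = 3^0 · 17 and 63 = 3^2 · 7. Apply v_p(a/b) = v_p(a) − v_p(b): v_3(17/63) = 0 − 2 = -2.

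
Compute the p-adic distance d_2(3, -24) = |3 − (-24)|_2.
d_2(3, -24) = 1

Step 1 — x − y = 3 − (-24) = 27. Step 2 — v_2(27) = 0 (factor: 27 = (2^0 · 27); the sign does not affect v_p). Step 3 — |x − y|_2 = 2^{0} = 1.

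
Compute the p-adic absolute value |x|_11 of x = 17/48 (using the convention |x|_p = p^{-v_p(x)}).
|17/48|_11 = 1

Step 1 — compute v_11(x) by factoring powers of 11 out of the numerator and denominator: v_11(17/48) = 0. Step 2 — apply |x|_p = p^{-v_p(x)} = 11^{0} = 1.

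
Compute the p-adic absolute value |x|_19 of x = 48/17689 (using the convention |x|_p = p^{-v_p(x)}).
|48/17689|_19 = 361

Step 1 — compute v_19(x) by factoring powers of 19 out of the numerator and denominator: v_19(48/17689) = -2. Step 2 — apply |x|_p = p^{-v_p(x)} = 19^{2} = 361.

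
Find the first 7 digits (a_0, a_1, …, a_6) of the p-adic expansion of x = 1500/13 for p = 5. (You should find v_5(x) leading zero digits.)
(a_0, …, a_6) = (0, 0, 0, 4, 4, 1, 0)

v_5(1500/13) = 3, so a_0 = ... = a_2 = 0. Factor out: x = 5^3 · u with u = 12/13 a unit in ℤ_5. Expand u iteratively via a_{v+i} = u_i mod 5, u_{i+1} = (u_i − a_{v+i})/5:
  u_0 = 12/13;  a_3 = 4;  u_1 = (u_0 − 4)/5 = -8/13
  u_1 = -8/13;  a_4 = 4;  u_2 = (u_1 − 4)/5 = -12/13
  u_2 = -12/13;  a_5 = 1;  u_3 = (u_2 − 1)/5 = -5/13
  u_3 = -5/13;  a_6 = 0;  u_4 = (u_3 − 0)/5 = -1/13
Digits: (0, 0, 0, 4, 4, 1, 0).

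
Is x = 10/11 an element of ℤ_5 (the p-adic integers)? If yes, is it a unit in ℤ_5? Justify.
x ∈ ℤ_5 but not a unit; v_5(x) = 1 > 0

ℤ_5 = {x ∈ ℚ_5 : v_5(x) ≥ 0} and ℤ_5^× = {x ∈ ℤ_5 : v_5(x) = 0}. Here v_5(10/11) = v_5(num) − v_5(den) = 1; compare against these criteria.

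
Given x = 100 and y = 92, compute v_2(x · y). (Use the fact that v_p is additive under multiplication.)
v_2(9200) = 4

v_p(x) = 2 (factor: 100 = 2^2 · 25); v_p(y) = 2 (factor: 92 = 2^2 · 23). Additivity: v_p(xy) = v_p(x) + v_p(y) = 2 + 2 = 4. (Direct check: xy = 9200 = 2^4 · (575).)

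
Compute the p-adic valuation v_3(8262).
v_3(8262) = 5

v_3(n) is the largest exponent k such that 3^k divides n. Factor out: 8262 = 3^5 · 34. (Sign doesn't affect v_p.) So v_3(8262) = 5.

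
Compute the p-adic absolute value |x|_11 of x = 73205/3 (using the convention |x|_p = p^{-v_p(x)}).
|73205/3|_11 = 1/14641

Step 1 — compute v_11(x) by factoring powers of 11 out of the numerator and denominator: v_11(73205/3) = 4. Step 2 — apply |x|_p = p^{-v_p(x)} = 11^{-4} = 1/14641.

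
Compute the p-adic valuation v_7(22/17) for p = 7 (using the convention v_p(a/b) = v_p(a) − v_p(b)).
v_7(22/17) = 0

Factor powers of 7 from the numerator and denominator of the reduced fraction: 22 = 7^0 · 22 and 17 = 7^0 · 17. Apply v_p(a/b) = v_p(a) − v_p(b): v_7(22/17) = 0 − 0 = 0.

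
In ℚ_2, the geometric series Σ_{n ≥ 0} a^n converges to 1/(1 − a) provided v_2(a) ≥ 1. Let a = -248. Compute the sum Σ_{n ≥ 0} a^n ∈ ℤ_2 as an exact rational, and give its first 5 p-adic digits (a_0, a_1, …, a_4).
Σ a^n = 1/(1 − a) = 1/249;  first 5 digits = (1, 0, 0, 1, 0)

v_2(a) = 3 ≥ 1, so the series converges in ℤ_2 to 1/(1 − a) = 1/(1 − (-248)) = 1/249. Expand this rational in ℤ_2: compute digits iteratively via d_i = x_i mod 2, x_{i+1} = (x_i − d_i)/2. The first 5 digits are (1, 0, 0, 1, 0).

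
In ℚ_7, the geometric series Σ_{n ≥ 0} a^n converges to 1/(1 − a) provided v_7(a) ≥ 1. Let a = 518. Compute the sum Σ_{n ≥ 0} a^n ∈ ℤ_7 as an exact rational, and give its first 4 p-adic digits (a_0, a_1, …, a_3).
Σ a^n = 1/(1 − a) = -1/517;  first 4 digits = (1, 4, 5, 0)

v_7(a) = 1 ≥ 1, so the series converges in ℤ_7 to 1/(1 − a) = 1/(1 − 518) = -1/517. Expand this rational in ℤ_7: compute digits iteratively via d_i = x_i mod 7, x_{i+1} = (x_i − d_i)/7. The first 4 digits are (1, 4, 5, 0).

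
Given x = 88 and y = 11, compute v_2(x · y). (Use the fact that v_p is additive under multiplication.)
v_2(968) = 3

v_p(x) = 3 (factor: 88 = 2^3 · 11); v_p(y) = 0 (factor: 11 = 2^0 · 11). Additivity: v_p(xy) = v_p(x) + v_p(y) = 3 + 0 = 3. (Direct check: xy = 968 = 2^3 · (121).)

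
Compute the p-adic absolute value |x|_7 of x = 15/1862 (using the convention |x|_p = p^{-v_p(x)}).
|15/1862|_7 = 49

Step 1 — compute v_7(x) by factoring powers of 7 out of the numerator and denominator: v_7(15/1862) = -2. Step 2 — apply |x|_p = p^{-v_p(x)} = 7^{2} = 49.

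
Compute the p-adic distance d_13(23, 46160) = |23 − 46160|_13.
d_13(23, 46160) = 1/2197

Step 1 — x − y = 23 − 46160 = -46137. Step 2 — v_13(-46137) = 3 (factor: -46137 = −(13^3 · 21); the sign does not affect v_p). Step 3 — |x − y|_13 = 13^{-3} = 1/2197.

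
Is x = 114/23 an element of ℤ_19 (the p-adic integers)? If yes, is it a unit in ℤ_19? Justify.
x ∈ ℤ_19 but not a unit; v_19(x) = 1 > 0

ℤ_19 = {x ∈ ℚ_19 : v_19(x) ≥ 0} and ℤ_19^× = {x ∈ ℤ_19 : v_19(x) = 0}. Here v_19(114/23) = v_19(num) − v_19(den) = 1; compare against these criteria.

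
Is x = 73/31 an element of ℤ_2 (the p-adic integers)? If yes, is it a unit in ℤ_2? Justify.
x ∈ ℤ_2^× (unit); v_2(x) = 0

ℤ_2 = {x ∈ ℚ_2 : v_2(x) ≥ 0} and ℤ_2^× = {x ∈ ℤ_2 : v_2(x) = 0}. Here v_2(73/31) = v_2(num) − v_2(den) = 0; compare against these criteria.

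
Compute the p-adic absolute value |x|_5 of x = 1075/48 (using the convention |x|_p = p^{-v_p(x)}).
|1075/48|_5 = 1/25

Step 1 — compute v_5(x) by factoring powers of 5 out of the numerator and denominator: v_5(1075/48) = 2. Step 2 — apply |x|_p = p^{-v_p(x)} = 5^{-2} = 1/25.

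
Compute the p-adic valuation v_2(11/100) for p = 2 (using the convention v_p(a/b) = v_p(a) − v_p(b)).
v_2(11/100) = -2

Factor powers of 2 from the numerator and denominator of the reduced fraction: 11 = 2^0 · 11 and 100 = 2^2 · 25. Apply v_p(a/b) = v_p(a) − v_p(b): v_2(11/100) = 0 − 2 = -2.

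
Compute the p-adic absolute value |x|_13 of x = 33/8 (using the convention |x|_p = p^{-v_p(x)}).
|33/8|_13 = 1

Step 1 — compute v_13(x) by factoring powers of 13 out of the numerator and denominator: v_13(33/8) = 0. Step 2 — apply |x|_p = p^{-v_p(x)} = 13^{0} = 1.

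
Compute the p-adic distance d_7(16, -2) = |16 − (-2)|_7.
d_7(16, -2) = 1

Step 1 — x − y = 16 − (-2) = 18. Step 2 — v_7(18) = 0 (factor: 18 = (7^0 · 18); the sign does not affect v_p). Step 3 — |x − y|_7 = 7^{0} = 1.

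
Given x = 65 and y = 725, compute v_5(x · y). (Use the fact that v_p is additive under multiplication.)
v_5(47125) = 3

v_p(x) = 1 (factor: 65 = 5^1 · 13); v_p(y) = 2 (factor: 725 = 5^2 · 29). Additivity: v_p(xy) = v_p(x) + v_p(y) = 1 + 2 = 3. (Direct check: xy = 47125 = 5^3 · (377).)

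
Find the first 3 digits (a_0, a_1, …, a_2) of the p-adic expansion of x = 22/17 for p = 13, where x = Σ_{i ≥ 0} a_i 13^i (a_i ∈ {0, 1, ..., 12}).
(a_0, …, a_2) = (12, 3, 2)

v_13(22/17) = 0 (numerator and denominator both coprime to 13), so x ∈ ℤ_13^×. Compute digits iteratively via a_i = x_i mod 13, x_{i+1} = (x_i − a_i)/13, with x_0 = x:
  x_0 = 22/17;  a_0 = 12;  x_1 = (x_0 − 12)/13 = -14/17
  x_1 = -14/17;  a_1 = 3;  x_2 = (x_1 − 3)/13 = -5/17
  x_2 = -5/17;  a_2 = 2;  x_3 = (x_2 − 2)/13 = -3/17
Digits: (12, 3, 2).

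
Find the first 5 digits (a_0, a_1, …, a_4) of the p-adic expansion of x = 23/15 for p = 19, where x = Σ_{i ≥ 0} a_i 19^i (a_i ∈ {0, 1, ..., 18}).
(a_0, …, a_4) = (18, 8, 16, 8, 16)

v_19(23/15) = 0 (numerator and denominator both coprime to 19), so x ∈ ℤ_19^×. Compute digits iteratively via a_i = x_i mod 19, x_{i+1} = (x_i − a_i)/19, with x_0 = x:
  x_0 = 23/15;  a_0 = 18;  x_1 = (x_0 − 18)/19 = -13/15
  x_1 = -13/15;  a_1 = 8;  x_2 = (x_1 − 8)/19 = -7/15
  x_2 = -7/15;  a_2 = 16;  x_3 = (x_2 − 16)/19 = -13/15
  x_3 = -13/15;  a_3 = 8;  x_4 = (x_3 − 8)/19 = -7/15
  x_4 = -7/15;  a_4 = 16;  x_5 = (x_4 − 16)/19 = -13/15
Digits: (18, 8, 16, 8, 16).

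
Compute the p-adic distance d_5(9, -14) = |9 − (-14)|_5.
d_5(9, -14) = 1

Step 1 — x − y = 9 − (-14) = 23. Step 2 — v_5(23) = 0 (factor: 23 = (5^0 · 23); the sign does not affect v_p). Step 3 — |x − y|_5 = 5^{0} = 1.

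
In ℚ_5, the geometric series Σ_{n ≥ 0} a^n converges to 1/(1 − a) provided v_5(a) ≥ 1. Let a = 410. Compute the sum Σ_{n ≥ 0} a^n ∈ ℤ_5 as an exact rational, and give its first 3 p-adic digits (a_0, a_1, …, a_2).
Σ a^n = 1/(1 − a) = -1/409;  first 3 digits = (1, 2, 0)

v_5(a) = 1 ≥ 1, so the series converges in ℤ_5 to 1/(1 − a) = 1/(1 − 410) = -1/409. Expand this rational in ℤ_5: compute digits iteratively via d_i = x_i mod 5, x_{i+1} = (x_i − d_i)/5. The first 3 digits are (1, 2, 0).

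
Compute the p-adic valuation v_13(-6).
v_13(-6) = 0

v_13(n) is the largest exponent k such that 13^k divides n. Factor out: -6 = -13^0 · 6. (Sign doesn't affect v_p.) So v_13(-6) = 0.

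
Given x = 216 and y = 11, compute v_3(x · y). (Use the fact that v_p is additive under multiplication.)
v_3(2376) = 3

v_p(x) = 3 (factor: 216 = 3^3 · 8); v_p(y) = 0 (factor: 11 = 3^0 · 11). Additivity: v_p(xy) = v_p(x) + v_p(y) = 3 + 0 = 3. (Direct check: xy = 2376 = 3^3 · (88).)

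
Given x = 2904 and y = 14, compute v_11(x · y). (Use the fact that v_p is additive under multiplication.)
v_11(40656) = 2

v_p(x) = 2 (factor: 2904 = 11^2 · 24); v_p(y) = 0 (factor: 14 = 11^0 · 14). Additivity: v_p(xy) = v_p(x) + v_p(y) = 2 + 0 = 2. (Direct check: xy = 40656 = 11^2 · (336).)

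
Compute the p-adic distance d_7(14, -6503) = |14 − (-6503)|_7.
d_7(14, -6503) = 1/343

Step 1 — x − y = 14 − (-6503) = 6517. Step 2 — v_7(6517) = 3 (factor: 6517 = (7^3 · 19); the sign does not affect v_p). Step 3 — |x − y|_7 = 7^{-3} = 1/343.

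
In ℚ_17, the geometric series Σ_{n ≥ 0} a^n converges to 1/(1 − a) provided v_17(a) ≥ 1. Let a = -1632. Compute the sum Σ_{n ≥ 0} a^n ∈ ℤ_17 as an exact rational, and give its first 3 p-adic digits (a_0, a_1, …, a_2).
Σ a^n = 1/(1 − a) = 1/1633;  first 3 digits = (1, 6, 13)

v_17(a) = 1 ≥ 1, so the series converges in ℤ_17 to 1/(1 − a) = 1/(1 − (-1632)) = 1/1633. Expand this rational in ℤ_17: compute digits iteratively via d_i = x_i mod 17, x_{i+1} = (x_i − d_i)/17. The first 3 digits are (1, 6, 13).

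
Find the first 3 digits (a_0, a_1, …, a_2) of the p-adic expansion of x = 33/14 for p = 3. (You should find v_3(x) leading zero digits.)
(a_0, …, a_2) = (0, 1, 1)

v_3(33/14) = 1, so a_0 = ... = a_0 = 0. Factor out: x = 3^1 · u with u = 11/14 a unit in ℤ_3. Expand u iteratively via a_{v+i} = u_i mod 3, u_{i+1} = (u_i − a_{v+i})/3:
  u_0 = 11/14;  a_1 = 1;  u_1 = (u_0 − 1)/3 = -1/14
  u_1 = -1/14;  a_2 = 1;  u_2 = (u_1 − 1)/3 = -5/14
Digits: (0, 1, 1).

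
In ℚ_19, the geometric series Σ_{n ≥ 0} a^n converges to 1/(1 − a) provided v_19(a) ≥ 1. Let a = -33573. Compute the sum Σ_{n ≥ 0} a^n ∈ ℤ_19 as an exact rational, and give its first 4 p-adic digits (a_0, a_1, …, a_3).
Σ a^n = 1/(1 − a) = 1/33574;  first 4 digits = (1, 0, 2, 14)

v_19(a) = 2 ≥ 1, so the series converges in ℤ_19 to 1/(1 − a) = 1/(1 − (-33573)) = 1/33574. Expand this rational in ℤ_19: compute digits iteratively via d_i = x_i mod 19, x_{i+1} = (x_i − d_i)/19. The first 4 digits are (1, 0, 2, 14).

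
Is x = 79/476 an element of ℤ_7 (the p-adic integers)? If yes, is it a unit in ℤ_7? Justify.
x ∉ ℤ_7 (v_7(x) = -1 < 0)

ℤ_7 = {x ∈ ℚ_7 : v_7(x) ≥ 0} and ℤ_7^× = {x ∈ ℤ_7 : v_7(x) = 0}. Here v_7(79/476) = v_7(num) − v_7(den) = -1; compare against these criteria.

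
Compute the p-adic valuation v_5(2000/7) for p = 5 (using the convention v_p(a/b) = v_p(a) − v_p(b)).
v_5(2000/7) = 3

Factor powers of 5 from the numerator and denominator of the reduced fraction: 2000 = 5^3 · 16 and 7 = 5^0 · 7. Apply v_p(a/b) = v_p(a) − v_p(b): v_5(2000/7) = 3 − 0 = 3.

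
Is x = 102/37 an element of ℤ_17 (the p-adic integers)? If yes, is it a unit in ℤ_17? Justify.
x ∈ ℤ_17 but not a unit; v_17(x) = 1 > 0

ℤ_17 = {x ∈ ℚ_17 : v_17(x) ≥ 0} and ℤ_17^× = {x ∈ ℤ_17 : v_17(x) = 0}. Here v_17(102/37) = v_17(num) − v_17(den) = 1; compare against these criteria.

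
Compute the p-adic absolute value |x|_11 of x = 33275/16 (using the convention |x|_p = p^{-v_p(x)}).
|33275/16|_11 = 1/1331

Step 1 — compute v_11(x) by factoring powers of 11 out of the numerator and denominator: v_11(33275/16) = 3. Step 2 — apply |x|_p = p^{-v_p(x)} = 11^{-3} = 1/1331.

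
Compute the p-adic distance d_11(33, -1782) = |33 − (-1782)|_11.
d_11(33, -1782) = 1/121

Step 1 — x − y = 33 − (-1782) = 1815. Step 2 — v_11(1815) = 2 (factor: 1815 = (11^2 · 15); the sign does not affect v_p). Step 3 — |x − y|_11 = 11^{-2} = 1/121.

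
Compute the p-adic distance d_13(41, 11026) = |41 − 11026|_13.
d_13(41, 11026) = 1/2197

Step 1 — x − y = 41 − 11026 = -10985. Step 2 — v_13(-10985) = 3 (factor: -10985 = −(13^3 · 5); the sign does not affect v_p). Step 3 — |x − y|_13 = 13^{-3} = 1/2197.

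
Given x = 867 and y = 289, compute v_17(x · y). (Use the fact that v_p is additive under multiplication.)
v_17(250563) = 4

v_p(x) = 2 (factor: 867 = 17^2 · 3); v_p(y) = 2 (factor: 289 = 17^2 · 1). Additivity: v_p(xy) = v_p(x) + v_p(y) = 2 + 2 = 4. (Direct check: xy = 250563 = 17^4 · (3).)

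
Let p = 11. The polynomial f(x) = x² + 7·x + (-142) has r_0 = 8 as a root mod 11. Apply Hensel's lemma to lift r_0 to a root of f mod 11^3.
r_2 = 393 (mod 1331)

Hensel: r_{i+1} = r_i − f(r_i)·(f′(r_i))^{-1} mod 11^{i+2}, f′(x) = 2x + 7. Iterate:
  r_0 = 8 (mod 11)
  r_1 = 30 (mod 121)
  r_2 = 393 (mod 1331)
Final: r = 393 satisfies f(r) ≡ 0 mod 11^3.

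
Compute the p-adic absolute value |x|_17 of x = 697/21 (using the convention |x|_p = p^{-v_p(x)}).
|697/21|_17 = 1/17

Step 1 — compute v_17(x) by factoring powers of 17 out of the numerator and denominator: v_17(697/21) = 1. Step 2 — apply |x|_p = p^{-v_p(x)} = 17^{-1} = 1/17.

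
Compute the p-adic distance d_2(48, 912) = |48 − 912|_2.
d_2(48, 912) = 1/32

Step 1 — x − y = 48 − 912 = -864. Step 2 — v_2(-864) = 5 (factor: -864 = −(2^5 · 27); the sign does not affect v_p). Step 3 — |x − y|_2 = 2^{-5} = 1/32.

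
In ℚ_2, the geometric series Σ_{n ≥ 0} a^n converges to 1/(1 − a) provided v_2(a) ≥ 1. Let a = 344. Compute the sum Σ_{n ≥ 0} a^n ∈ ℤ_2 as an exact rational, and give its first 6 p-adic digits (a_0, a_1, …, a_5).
Σ a^n = 1/(1 − a) = -1/343;  first 6 digits = (1, 0, 0, 1, 1, 0)

v_2(a) = 3 ≥ 1, so the series converges in ℤ_2 to 1/(1 − a) = 1/(1 − 344) = -1/343. Expand this rational in ℤ_2: compute digits iteratively via d_i = x_i mod 2, x_{i+1} = (x_i − d_i)/2. The first 6 digits are (1, 0, 0, 1, 1, 0).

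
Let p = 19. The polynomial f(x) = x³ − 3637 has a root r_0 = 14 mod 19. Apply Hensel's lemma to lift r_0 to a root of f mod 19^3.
r_2 = 1648 (mod 6859)

Hensel: r_{i+1} = r_i − f(r_i)/f′(r_i) mod 19^{i+2}, where f′(x) = 3x². Iterate:
  r_0 = 14 (mod 19)
  r_1 = 204 (mod 361)
  r_2 = 1648 (mod 6859)
Final: r = 1648 with f(r) ≡ 0 mod 19^3.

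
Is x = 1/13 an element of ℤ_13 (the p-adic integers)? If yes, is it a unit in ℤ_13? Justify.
x ∉ ℤ_13 (v_13(x) = -1 < 0)

ℤ_13 = {x ∈ ℚ_13 : v_13(x) ≥ 0} and ℤ_13^× = {x ∈ ℤ_13 : v_13(x) = 0}. Here v_13(1/13) = v_13(num) − v_13(den) = -1; compare against these criteria.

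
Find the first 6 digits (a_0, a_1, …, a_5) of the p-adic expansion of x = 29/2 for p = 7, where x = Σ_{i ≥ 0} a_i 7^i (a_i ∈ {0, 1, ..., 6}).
(a_0, …, a_5) = (4, 5, 3, 3, 3, 3)

v_7(29/2) = 0 (numerator and denominator both coprime to 7), so x ∈ ℤ_7^×. Compute digits iteratively via a_i = x_i mod 7, x_{i+1} = (x_i − a_i)/7, with x_0 = x:
  x_0 = 29/2;  a_0 = 4;  x_1 = (x_0 − 4)/7 = 3/2
  x_1 = 3/2;  a_1 = 5;  x_2 = (x_1 − 5)/7 = -1/2
  x_2 = -1/2;  a_2 = 3;  x_3 = (x_2 − 3)/7 = -1/2
  x_3 = -1/2;  a_3 = 3;  x_4 = (x_3 − 3)/7 = -1/2
  x_4 = -1/2;  a_4 = 3;  x_5 = (x_4 − 3)/7 = -1/2
  x_5 = -1/2;  a_5 = 3;  x_6 = (x_5 − 3)/7 = -1/2
Digits: (4, 5, 3, 3, 3, 3).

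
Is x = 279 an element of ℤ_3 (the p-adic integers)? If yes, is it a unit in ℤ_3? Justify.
x ∈ ℤ_3 but not a unit; v_3(x) = 2 > 0

ℤ_3 = {x ∈ ℚ_3 : v_3(x) ≥ 0} and ℤ_3^× = {x ∈ ℤ_3 : v_3(x) = 0}. Here v_3(279) = v_3(num) − v_3(den) = 2; compare against these criteria.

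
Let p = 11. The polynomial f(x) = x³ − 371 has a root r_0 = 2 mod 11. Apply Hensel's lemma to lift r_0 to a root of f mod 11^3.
r_2 = 365 (mod 1331)

Hensel: r_{i+1} = r_i − f(r_i)/f′(r_i) mod 11^{i+2}, where f′(x) = 3x². Iterate:
  r_0 = 2 (mod 11)
  r_1 = 2 (mod 121)
  r_2 = 365 (mod 1331)
Final: r = 365 with f(r) ≡ 0 mod 11^3.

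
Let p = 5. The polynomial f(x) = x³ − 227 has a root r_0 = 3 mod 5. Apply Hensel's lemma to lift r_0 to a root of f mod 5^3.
r_2 = 103 (mod 125)

Hensel: r_{i+1} = r_i − f(r_i)/f′(r_i) mod 5^{i+2}, where f′(x) = 3x². Iterate:
  r_0 = 3 (mod 5)
  r_1 = 3 (mod 25)
  r_2 = 103 (mod 125)
Final: r = 103 with f(r) ≡ 0 mod 5^3.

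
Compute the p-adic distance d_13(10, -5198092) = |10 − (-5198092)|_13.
d_13(10, -5198092) = 1/371293

Step 1 — x − y = 10 − (-5198092) = 5198102. Step 2 — v_13(5198102) = 5 (factor: 5198102 = (13^5 · 14); the sign does not affect v_p). Step 3 — |x − y|_13 = 13^{-5} = 1/371293.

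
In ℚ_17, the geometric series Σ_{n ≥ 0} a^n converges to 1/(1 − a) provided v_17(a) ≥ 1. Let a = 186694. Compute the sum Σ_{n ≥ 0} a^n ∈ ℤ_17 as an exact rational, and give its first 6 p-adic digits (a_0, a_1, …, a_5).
Σ a^n = 1/(1 − a) = -1/186693;  first 6 digits = (1, 0, 0, 4, 2, 0)

v_17(a) = 3 ≥ 1, so the series converges in ℤ_17 to 1/(1 − a) = 1/(1 − 186694) = -1/186693. Expand this rational in ℤ_17: compute digits iteratively via d_i = x_i mod 17, x_{i+1} = (x_i − d_i)/17. The first 6 digits are (1, 0, 0, 4, 2, 0).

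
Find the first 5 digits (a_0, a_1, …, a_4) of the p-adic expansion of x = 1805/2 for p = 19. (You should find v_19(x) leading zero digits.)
(a_0, …, a_4) = (0, 0, 12, 9, 9)

v_19(1805/2) = 2, so a_0 = ... = a_1 = 0. Factor out: x = 19^2 · u with u = 5/2 a unit in ℤ_19. Expand u iteratively via a_{v+i} = u_i mod 19, u_{i+1} = (u_i − a_{v+i})/19:
  u_0 = 5/2;  a_2 = 12;  u_1 = (u_0 − 12)/19 = -1/2
  u_1 = -1/2;  a_3 = 9;  u_2 = (u_1 − 9)/19 = -1/2
  u_2 = -1/2;  a_4 = 9;  u_3 = (u_2 − 9)/19 = -1/2
Digits: (0, 0, 12, 9, 9).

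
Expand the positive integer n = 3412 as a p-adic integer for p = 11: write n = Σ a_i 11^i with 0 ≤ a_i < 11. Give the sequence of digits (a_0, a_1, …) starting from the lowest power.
(a_0, a_1, …) = (2, 2, 6, 2)

Repeated division by 11 gives the digits low-to-high: 3412 = 2 + 2·11^1 + 6·11^2 + 2·11^3. Digit sequence: (2, 2, 6, 2).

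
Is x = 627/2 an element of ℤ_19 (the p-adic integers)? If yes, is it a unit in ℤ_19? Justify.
x ∈ ℤ_19 but not a unit; v_19(x) = 1 > 0

ℤ_19 = {x ∈ ℚ_19 : v_19(x) ≥ 0} and ℤ_19^× = {x ∈ ℤ_19 : v_19(x) = 0}. Here v_19(627/2) = v_19(num) − v_19(den) = 1; compare against these criteria.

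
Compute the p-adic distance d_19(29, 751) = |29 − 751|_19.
d_19(29, 751) = 1/361

Step 1 — x − y = 29 − 751 = -722. Step 2 — v_19(-722) = 2 (factor: -722 = −(19^2 · 2); the sign does not affect v_p). Step 3 — |x − y|_19 = 19^{-2} = 1/361.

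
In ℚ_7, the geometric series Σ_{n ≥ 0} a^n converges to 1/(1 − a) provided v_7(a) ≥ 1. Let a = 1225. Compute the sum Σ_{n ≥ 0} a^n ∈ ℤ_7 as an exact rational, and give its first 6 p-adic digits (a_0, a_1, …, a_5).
Σ a^n = 1/(1 − a) = -1/1224;  first 6 digits = (1, 0, 4, 3, 2, 5)

v_7(a) = 2 ≥ 1, so the series converges in ℤ_7 to 1/(1 − a) = 1/(1 − 1225) = -1/1224. Expand this rational in ℤ_7: compute digits iteratively via d_i = x_i mod 7, x_{i+1} = (x_i − d_i)/7. The first 6 digits are (1, 0, 4, 3, 2, 5).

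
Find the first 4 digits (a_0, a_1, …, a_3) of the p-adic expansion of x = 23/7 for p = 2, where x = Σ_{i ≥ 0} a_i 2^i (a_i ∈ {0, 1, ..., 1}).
(a_0, …, a_3) = (1, 0, 0, 0)

v_2(23/7) = 0 (numerator and denominator both coprime to 2), so x ∈ ℤ_2^×. Compute digits iteratively via a_i = x_i mod 2, x_{i+1} = (x_i − a_i)/2, with x_0 = x:
  x_0 = 23/7;  a_0 = 1;  x_1 = (x_0 − 1)/2 = 8/7
  x_1 = 8/7;  a_1 = 0;  x_2 = (x_1 − 0)/2 = 4/7
  x_2 = 4/7;  a_2 = 0;  x_3 = (x_2 − 0)/2 = 2/7
  x_3 = 2/7;  a_3 = 0;  x_4 = (x_3 − 0)/2 = 1/7
Digits: (1, 0, 0, 0).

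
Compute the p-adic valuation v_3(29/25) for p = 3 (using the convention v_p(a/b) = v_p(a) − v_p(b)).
v_3(29/25) = 0

Factor powers of 3 from the numerator and denominator of the reduced fraction: 29 = 3^0 · 29 and 25 = 3^0 · 25. Apply v_p(a/b) = v_p(a) − v_p(b): v_3(29/25) = 0 − 0 = 0.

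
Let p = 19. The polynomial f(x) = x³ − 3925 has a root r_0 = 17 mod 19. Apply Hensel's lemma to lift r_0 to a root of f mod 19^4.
r_3 = 127127 (mod 130321)

Hensel: r_{i+1} = r_i − f(r_i)/f′(r_i) mod 19^{i+2}, where f′(x) = 3x². Iterate:
  r_0 = 17 (mod 19)
  r_1 = 55 (mod 361)
  r_2 = 3665 (mod 6859)
  r_3 = 127127 (mod 130321)
Final: r = 127127 with f(r) ≡ 0 mod 19^4.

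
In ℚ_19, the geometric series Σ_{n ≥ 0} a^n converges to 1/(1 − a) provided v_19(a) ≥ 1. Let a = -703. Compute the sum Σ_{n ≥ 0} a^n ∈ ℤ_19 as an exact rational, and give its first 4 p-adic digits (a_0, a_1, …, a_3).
Σ a^n = 1/(1 − a) = 1/704;  first 4 digits = (1, 1, 18, 15)

v_19(a) = 1 ≥ 1, so the series converges in ℤ_19 to 1/(1 − a) = 1/(1 − (-703)) = 1/704. Expand this rational in ℤ_19: compute digits iteratively via d_i = x_i mod 19, x_{i+1} = (x_i − d_i)/19. The first 4 digits are (1, 1, 18, 15).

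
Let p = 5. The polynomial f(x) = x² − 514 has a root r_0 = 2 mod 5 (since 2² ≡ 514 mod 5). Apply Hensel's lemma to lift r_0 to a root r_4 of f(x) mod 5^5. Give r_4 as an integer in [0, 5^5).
r_4 = 1292 (mod 3125)

Hensel's recurrence: r_{i+1} = r_i − f(r_i)·(f′(r_i))^{-1} mod 5^{i+2}, with f′(x) = 2x. Iterate:
  r_0 = 2 (mod 5)
  r_1 = 17 (mod 25)
  r_2 = 42 (mod 125)
  r_3 = 42 (mod 625)
  r_4 = 1292 (mod 3125)
Final: r_4 = 1292, and one checks f(r_4) ≡ 0 mod 5^5.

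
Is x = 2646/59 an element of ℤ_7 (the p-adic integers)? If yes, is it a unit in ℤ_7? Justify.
x ∈ ℤ_7 but not a unit; v_7(x) = 2 > 0

ℤ_7 = {x ∈ ℚ_7 : v_7(x) ≥ 0} and ℤ_7^× = {x ∈ ℤ_7 : v_7(x) = 0}. Here v_7(2646/59) = v_7(num) − v_7(den) = 2; compare against these criteria.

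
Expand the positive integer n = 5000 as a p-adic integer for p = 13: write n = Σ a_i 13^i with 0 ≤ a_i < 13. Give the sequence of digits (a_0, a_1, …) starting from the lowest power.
(a_0, a_1, …) = (8, 7, 3, 2)

Repeated division by 13 gives the digits low-to-high: 5000 = 8 + 7·13^1 + 3·13^2 + 2·13^3. Digit sequence: (8, 7, 3, 2).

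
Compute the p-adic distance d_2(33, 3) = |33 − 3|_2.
d_2(33, 3) = 1/2

Step 1 — x − y = 33 − 3 = 30. Step 2 — v_2(30) = 1 (factor: 30 = (2^1 · 15); the sign does not affect v_p). Step 3 — |x − y|_2 = 2^{-1} = 1/2.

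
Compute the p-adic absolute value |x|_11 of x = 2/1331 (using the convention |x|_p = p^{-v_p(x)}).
|2/1331|_11 = 1331

Step 1 — compute v_11(x) by factoring powers of 11 out of the numerator and denominator: v_11(2/1331) = -3. Step 2 — apply |x|_p = p^{-v_p(x)} = 11^{3} = 1331.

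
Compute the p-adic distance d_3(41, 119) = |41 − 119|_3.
d_3(41, 119) = 1/3

Step 1 — x − y = 41 − 119 = -78. Step 2 — v_3(-78) = 1 (factor: -78 = −(3^1 · 26); the sign does not affect v_p). Step 3 — |x − y|_3 = 3^{-1} = 1/3.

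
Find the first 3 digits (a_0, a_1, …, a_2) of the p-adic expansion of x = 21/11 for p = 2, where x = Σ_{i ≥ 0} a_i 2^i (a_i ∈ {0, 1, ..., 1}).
(a_0, …, a_2) = (1, 1, 1)

v_2(21/11) = 0 (numerator and denominator both coprime to 2), so x ∈ ℤ_2^×. Compute digits iteratively via a_i = x_i mod 2, x_{i+1} = (x_i − a_i)/2, with x_0 = x:
  x_0 = 21/11;  a_0 = 1;  x_1 = (x_0 − 1)/2 = 5/11
  x_1 = 5/11;  a_1 = 1;  x_2 = (x_1 − 1)/2 = -3/11
  x_2 = -3/11;  a_2 = 1;  x_3 = (x_2 − 1)/2 = -7/11
Digits: (1, 1, 1).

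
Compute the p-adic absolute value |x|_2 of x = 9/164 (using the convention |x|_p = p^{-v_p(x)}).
|9/164|_2 = 4

Step 1 — compute v_2(x) by factoring powers of 2 out of the numerator and denominator: v_2(9/164) = -2. Step 2 — apply |x|_p = p^{-v_p(x)} = 2^{2} = 4.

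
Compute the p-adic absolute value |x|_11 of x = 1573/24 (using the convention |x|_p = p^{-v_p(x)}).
|1573/24|_11 = 1/121

Step 1 — compute v_11(x) by factoring powers of 11 out of the numerator and denominator: v_11(1573/24) = 2. Step 2 — apply |x|_p = p^{-v_p(x)} = 11^{-2} = 1/121.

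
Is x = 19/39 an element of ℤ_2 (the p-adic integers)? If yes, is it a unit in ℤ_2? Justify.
x ∈ ℤ_2^× (unit); v_2(x) = 0

ℤ_2 = {x ∈ ℚ_2 : v_2(x) ≥ 0} and ℤ_2^× = {x ∈ ℤ_2 : v_2(x) = 0}. Here v_2(19/39) = v_2(num) − v_2(den) = 0; compare against these criteria.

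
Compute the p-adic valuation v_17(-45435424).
v_17(-45435424) = 5

v_17(n) is the largest exponent k such that 17^k divides n. Factor out: -45435424 = -17^5 · 32. (Sign doesn't affect v_p.) So v_17(-45435424) = 5.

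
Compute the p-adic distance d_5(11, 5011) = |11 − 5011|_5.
d_5(11, 5011) = 1/625

Step 1 — x − y = 11 − 5011 = -5000. Step 2 — v_5(-5000) = 4 (factor: -5000 = −(5^4 · 8); the sign does not affect v_p). Step 3 — |x − y|_5 = 5^{-4} = 1/625.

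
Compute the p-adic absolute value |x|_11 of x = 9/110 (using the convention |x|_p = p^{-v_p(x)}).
|9/110|_11 = 11

Step 1 — compute v_11(x) by factoring powers of 11 out of the numerator and denominator: v_11(9/110) = -1. Step 2 — apply |x|_p = p^{-v_p(x)} = 11^{1} = 11.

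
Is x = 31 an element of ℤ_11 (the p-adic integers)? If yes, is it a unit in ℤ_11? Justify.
x ∈ ℤ_11^× (unit); v_11(x) = 0

ℤ_11 = {x ∈ ℚ_11 : v_11(x) ≥ 0} and ℤ_11^× = {x ∈ ℤ_11 : v_11(x) = 0}. Here v_11(31) = v_11(num) − v_11(den) = 0; compare against these criteria.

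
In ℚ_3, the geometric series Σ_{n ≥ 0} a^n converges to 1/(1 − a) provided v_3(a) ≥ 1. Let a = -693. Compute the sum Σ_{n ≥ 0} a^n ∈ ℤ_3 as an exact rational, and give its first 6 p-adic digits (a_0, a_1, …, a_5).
Σ a^n = 1/(1 − a) = 1/694;  first 6 digits = (1, 0, 1, 1, 1, 2)

v_3(a) = 2 ≥ 1, so the series converges in ℤ_3 to 1/(1 − a) = 1/(1 − (-693)) = 1/694. Expand this rational in ℤ_3: compute digits iteratively via d_i = x_i mod 3, x_{i+1} = (x_i − d_i)/3. The first 6 digits are (1, 0, 1, 1, 1, 2).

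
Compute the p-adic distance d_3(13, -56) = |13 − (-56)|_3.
d_3(13, -56) = 1/3

Step 1 — x − y = 13 − (-56) = 69. Step 2 — v_3(69) = 1 (factor: 69 = (3^1 · 23); the sign does not affect v_p). Step 3 — |x − y|_3 = 3^{-1} = 1/3.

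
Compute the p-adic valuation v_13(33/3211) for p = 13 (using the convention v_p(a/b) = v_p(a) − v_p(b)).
v_13(33/3211) = -2

Factor powers of 13 from the numerator and denominator of the reduced fraction: 33 = 13^0 · 33 and 3211 = 13^2 · 19. Apply v_p(a/b) = v_p(a) − v_p(b): v_13(33/3211) = 0 − 2 = -2.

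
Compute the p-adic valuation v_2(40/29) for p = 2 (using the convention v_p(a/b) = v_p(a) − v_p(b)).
v_2(40/29) = 3

Factor powers of 2 from the numerator and denominator of the reduced fraction: 40 = 2^3 · 5 and 29 = 2^0 · 29. Apply v_p(a/b) = v_p(a) − v_p(b): v_2(40/29) = 3 − 0 = 3.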